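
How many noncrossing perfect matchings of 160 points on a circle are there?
C_80 = 1136359577947336271931632877004667456667613940

These noncrossing handshakes are counted by the Catalan number C_n = (1/(n + 1)) · C(2n, n). For n = 80: C_80 = (1/81) · C(160, 80) = 92045125813734238026462263037378063990076729140/81 = 1136359577947336271931632877004667456667613940.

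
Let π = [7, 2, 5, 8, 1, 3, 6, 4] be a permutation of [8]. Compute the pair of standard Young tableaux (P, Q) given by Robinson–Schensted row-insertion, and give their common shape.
P = [1, 3, 4] / [2, 5, 6] / [7, 8];  Q = [1, 3, 4] / [2, 6, 7] / [5, 8];  common shape = (3, 3, 2)

Row-insert the values π_1, π_2, … into P one at a time, bumping the leftmost entry strictly greater than the inserted value down to the next row. The recording tableau Q records, in position (i, j), the step at which that cell was added to P.
  Insert 7 (step 1): P = [7];  Q = [1]
  Insert 2 (step 2): P = [2] / [7];  Q = [1] / [2]
  Insert 5 (step 3): P = [2, 5] / [7];  Q = [1, 3] / [2]
  Insert 8 (step 4): P = [2, 5, 8] / [7];  Q = [1, 3, 4] / [2]
  Insert 1 (step 5): P = [1, 5, 8] / [2] / [7];  Q = [1, 3, 4] / [2] / [5]
  Insert 3 (step 6): P = [1, 3, 8] / [2, 5] / [7];  Q = [1, 3, 4] / [2, 6] / [5]
  Insert 6 (step 7): P = [1, 3, 6] / [2, 5, 8] / [7];  Q = [1, 3, 4] / [2, 6, 7] / [5]
  Insert 4 (step 8): P = [1, 3, 4] / [2, 5, 6] / [7, 8];  Q = [1, 3, 4] / [2, 6, 7] / [5, 8]
Final shape: (3, 3, 2).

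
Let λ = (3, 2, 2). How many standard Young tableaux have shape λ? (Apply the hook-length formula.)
# SYT of shape (3, 2, 2) = 21

Hook-length formula: f^λ = n! / Π hook(c), product over all cells c of the Young diagram. For λ = (3, 2, 2), n = 7 boxes. Hook lengths by row (left-to-right, top-to-bottom): [5, 4, 1]; [3, 2]; [2, 1]. Product of hooks = 240. So f^λ = 7! / 240 = 5040 / 240 = 21.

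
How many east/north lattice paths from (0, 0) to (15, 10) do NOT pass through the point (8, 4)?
Number of paths = 2419340

Total paths from (0, 0) to (15, 10): C(25, 15) = 3268760. Paths through (8, 4): (paths (0, 0) → (8, 4)) × (paths (8, 4) → (15, 10)) = C(12, 8) · C(13, 7) = 495 · 1716 = 849420. Avoidance count = 3268760 − 849420 = 2419340.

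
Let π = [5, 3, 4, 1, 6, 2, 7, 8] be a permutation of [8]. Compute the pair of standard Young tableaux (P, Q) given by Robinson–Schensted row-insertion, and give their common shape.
P = [1, 2, 6, 7, 8] / [3, 4] / [5];  Q = [1, 3, 5, 7, 8] / [2, 6] / [4];  common shape = (5, 2, 1)

Row-insert the values π_1, π_2, … into P one at a time, bumping the leftmost entry strictly greater than the inserted value down to the next row. The recording tableau Q records, in position (i, j), the step at which that cell was added to P.
  Insert 5 (step 1): P = [5];  Q = [1]
  Insert 3 (step 2): P = [3] / [5];  Q = [1] / [2]
  Insert 4 (step 3): P = [3, 4] / [5];  Q = [1, 3] / [2]
  Insert 1 (step 4): P = [1, 4] / [3] / [5];  Q = [1, 3] / [2] / [4]
  Insert 6 (step 5): P = [1, 4, 6] / [3] / [5];  Q = [1, 3, 5] / [2] / [4]
  Insert 2 (step 6): P = [1, 2, 6] / [3, 4] / [5];  Q = [1, 3, 5] / [2, 6] / [4]
  Insert 7 (step 7): P = [1, 2, 6, 7] / [3, 4] / [5];  Q = [1, 3, 5, 7] / [2, 6] / [4]
  Insert 8 (step 8): P = [1, 2, 6, 7, 8] / [3, 4] / [5];  Q = [1, 3, 5, 7, 8] / [2, 6] / [4]
Final shape: (5, 2, 1).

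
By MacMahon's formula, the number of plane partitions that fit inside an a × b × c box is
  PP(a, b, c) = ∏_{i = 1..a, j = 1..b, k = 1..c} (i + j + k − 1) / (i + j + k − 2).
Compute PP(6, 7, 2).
PP(6, 7, 2) = 736164

Evaluate the triple product over i = 1..6, j = 1..7, k = 1..2. The factors are (2/1) · (3/2) · (3/2) · (4/3) · (4/3) · (5/4) · (5/4) · (6/5) · … (84 factors total). The numerators and denominators telescope so the product is an integer; carrying out the multiplication exactly gives PP(6, 7, 2) = 736164.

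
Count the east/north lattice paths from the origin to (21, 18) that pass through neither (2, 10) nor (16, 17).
Number of paths = 55257847260

Inclusion–exclusion. Total paths: C(39, 21) = 62359143990. Through P₁: C(12, 2)·C(27, 19) = 146524950. Through P₂: C(33, 16)·C(6, 5) = 7000818660. Since P₁ is strictly southwest of P₂, a monotone path through both must visit P₁ then P₂; paths through both = C(12, 2)·C(21, 14)·C(6, 5) = 46046880. Avoid both = 62359143990 − 146524950 − 7000818660 + 46046880 = 55257847260.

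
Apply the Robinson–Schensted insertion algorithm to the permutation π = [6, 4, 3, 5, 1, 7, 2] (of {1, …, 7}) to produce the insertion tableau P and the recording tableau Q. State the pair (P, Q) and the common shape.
P = [1, 2, 7] / [3, 5] / [4] / [6];  Q = [1, 4, 6] / [2, 7] / [3] / [5];  common shape = (3, 2, 1, 1)

Row-insert the values π_1, π_2, … into P one at a time, bumping the leftmost entry strictly greater than the inserted value down to the next row. The recording tableau Q records, in position (i, j), the step at which that cell was added to P.
  Insert 6 (step 1): P = [6];  Q = [1]
  Insert 4 (step 2): P = [4] / [6];  Q = [1] / [2]
  Insert 3 (step 3): P = [3] / [4] / [6];  Q = [1] / [2] / [3]
  Insert 5 (step 4): P = [3, 5] / [4] / [6];  Q = [1, 4] / [2] / [3]
  Insert 1 (step 5): P = [1, 5] / [3] / [4] / [6];  Q = [1, 4] / [2] / [3] / [5]
  Insert 7 (step 6): P = [1, 5, 7] / [3] / [4] / [6];  Q = [1, 4, 6] / [2] / [3] / [5]
  Insert 2 (step 7): P = [1, 2, 7] / [3, 5] / [4] / [6];  Q = [1, 4, 6] / [2, 7] / [3] / [5]
Final shape: (3, 2, 1, 1).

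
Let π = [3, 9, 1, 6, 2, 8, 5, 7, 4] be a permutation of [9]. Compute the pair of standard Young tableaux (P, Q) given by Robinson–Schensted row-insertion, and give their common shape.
P = [1, 2, 4, 7] / [3, 5, 8] / [6] / [9];  Q = [1, 2, 6, 8] / [3, 4, 7] / [5] / [9];  common shape = (4, 3, 1, 1)

Row-insert the values π_1, π_2, … into P one at a time, bumping the leftmost entry strictly greater than the inserted value down to the next row. The recording tableau Q records, in position (i, j), the step at which that cell was added to P.
  Insert 3 (step 1): P = [3];  Q = [1]
  Insert 9 (step 2): P = [3, 9];  Q = [1, 2]
  Insert 1 (step 3): P = [1, 9] / [3];  Q = [1, 2] / [3]
  Insert 6 (step 4): P = [1, 6] / [3, 9];  Q = [1, 2] / [3, 4]
  Insert 2 (step 5): P = [1, 2] / [3, 6] / [9];  Q = [1, 2] / [3, 4] / [5]
  Insert 8 (step 6): P = [1, 2, 8] / [3, 6] / [9];  Q = [1, 2, 6] / [3, 4] / [5]
  Insert 5 (step 7): P = [1, 2, 5] / [3, 6, 8] / [9];  Q = [1, 2, 6] / [3, 4, 7] / [5]
  Insert 7 (step 8): P = [1, 2, 5, 7] / [3, 6, 8] / [9];  Q = [1, 2, 6, 8] / [3, 4, 7] / [5]
  Insert 4 (step 9): P = [1, 2, 4, 7] / [3, 5, 8] / [6] / [9];  Q = [1, 2, 6, 8] / [3, 4, 7] / [5] / [9]
Final shape: (4, 3, 1, 1).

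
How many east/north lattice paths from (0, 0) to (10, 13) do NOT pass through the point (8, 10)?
Number of paths = 706486

Total paths from (0, 0) to (10, 13): C(23, 10) = 1144066. Paths through (8, 10): (paths (0, 0) → (8, 10)) × (paths (8, 10) → (10, 13)) = C(18, 8) · C(5, 2) = 43758 · 10 = 437580. Avoidance count = 1144066 − 437580 = 706486.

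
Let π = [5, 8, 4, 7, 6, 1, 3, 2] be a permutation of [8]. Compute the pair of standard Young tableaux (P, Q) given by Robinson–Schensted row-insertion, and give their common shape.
P = [1, 2] / [3, 6] / [4, 7] / [5] / [8];  Q = [1, 2] / [3, 4] / [5, 7] / [6] / [8];  common shape = (2, 2, 2, 1, 1)

Row-insert the values π_1, π_2, … into P one at a time, bumping the leftmost entry strictly greater than the inserted value down to the next row. The recording tableau Q records, in position (i, j), the step at which that cell was added to P.
  Insert 5 (step 1): P = [5];  Q = [1]
  Insert 8 (step 2): P = [5, 8];  Q = [1, 2]
  Insert 4 (step 3): P = [4, 8] / [5];  Q = [1, 2] / [3]
  Insert 7 (step 4): P = [4, 7] / [5, 8];  Q = [1, 2] / [3, 4]
  Insert 6 (step 5): P = [4, 6] / [5, 7] / [8];  Q = [1, 2] / [3, 4] / [5]
  Insert 1 (step 6): P = [1, 6] / [4, 7] / [5] / [8];  Q = [1, 2] / [3, 4] / [5] / [6]
  Insert 3 (step 7): P = [1, 3] / [4, 6] / [5, 7] / [8];  Q = [1, 2] / [3, 4] / [5, 7] / [6]
  Insert 2 (step 8): P = [1, 2] / [3, 6] / [4, 7] / [5] / [8];  Q = [1, 2] / [3, 4] / [5, 7] / [6] / [8]
Final shape: (2, 2, 2, 1, 1).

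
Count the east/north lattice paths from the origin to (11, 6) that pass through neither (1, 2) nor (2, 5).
Number of paths = 9283

Inclusion–exclusion. Total paths: C(17, 11) = 12376. Through P₁: C(3, 1)·C(14, 10) = 3003. Through P₂: C(7, 2)·C(10, 9) = 210. Since P₁ is strictly southwest of P₂, a monotone path through both must visit P₁ then P₂; paths through both = C(3, 1)·C(4, 1)·C(10, 9) = 120. Avoid both = 12376 − 3003 − 210 + 120 = 9283.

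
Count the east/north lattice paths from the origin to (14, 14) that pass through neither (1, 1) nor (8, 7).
Number of paths = 14162252

Inclusion–exclusion. Total paths: C(28, 14) = 40116600. Through P₁: C(2, 1)·C(26, 13) = 20801200. Through P₂: C(15, 8)·C(13, 6) = 11042460. Since P₁ is strictly southwest of P₂, a monotone path through both must visit P₁ then P₂; paths through both = C(2, 1)·C(13, 7)·C(13, 6) = 5889312. Avoid both = 40116600 − 20801200 − 11042460 + 5889312 = 14162252.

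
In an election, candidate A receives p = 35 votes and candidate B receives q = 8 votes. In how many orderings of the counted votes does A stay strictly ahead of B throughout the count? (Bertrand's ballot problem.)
Strict-lead orderings = 91051857

Total orderings of the 43 votes with 35 for A: C(43, 35) = 145008513. By the Bertrand ballot formula (Cycle Lemma / reflection principle), the number of orderings in which A is strictly ahead of B throughout is (p − q)/(p + q) · C(p + q, p) = (35 − 8)/(35 + 8) · 145008513 = 91051857.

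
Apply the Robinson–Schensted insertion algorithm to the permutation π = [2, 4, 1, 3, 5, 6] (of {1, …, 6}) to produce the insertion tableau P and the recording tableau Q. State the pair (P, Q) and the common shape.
P = [1, 3, 5, 6] / [2, 4];  Q = [1, 2, 5, 6] / [3, 4];  common shape = (4, 2)

Row-insert the values π_1, π_2, … into P one at a time, bumping the leftmost entry strictly greater than the inserted value down to the next row. The recording tableau Q records, in position (i, j), the step at which that cell was added to P.
  Insert 2 (step 1): P = [2];  Q = [1]
  Insert 4 (step 2): P = [2, 4];  Q = [1, 2]
  Insert 1 (step 3): P = [1, 4] / [2];  Q = [1, 2] / [3]
  Insert 3 (step 4): P = [1, 3] / [2, 4];  Q = [1, 2] / [3, 4]
  Insert 5 (step 5): P = [1, 3, 5] / [2, 4];  Q = [1, 2, 5] / [3, 4]
  Insert 6 (step 6): P = [1, 3, 5, 6] / [2, 4];  Q = [1, 2, 5, 6] / [3, 4]
Final shape: (4, 2).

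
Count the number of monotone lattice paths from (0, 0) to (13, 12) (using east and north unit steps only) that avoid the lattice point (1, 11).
Number of paths = 5200144

Total paths from (0, 0) to (13, 12): C(25, 13) = 5200300. Paths through (1, 11): (paths (0, 0) → (1, 11)) × (paths (1, 11) → (13, 12)) = C(12, 1) · C(13, 12) = 12 · 13 = 156. Avoidance count = 5200300 − 156 = 5200144.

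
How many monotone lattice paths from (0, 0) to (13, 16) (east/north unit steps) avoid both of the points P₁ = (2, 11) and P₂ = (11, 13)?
Number of paths = 42604671

Inclusion–exclusion. Total paths: C(29, 13) = 67863915. Through P₁: C(13, 2)·C(16, 11) = 340704. Through P₂: C(24, 11)·C(5, 2) = 24961440. Since P₁ is strictly southwest of P₂, a monotone path through both must visit P₁ then P₂; paths through both = C(13, 2)·C(11, 9)·C(5, 2) = 42900. Avoid both = 67863915 − 340704 − 24961440 + 42900 = 42604671.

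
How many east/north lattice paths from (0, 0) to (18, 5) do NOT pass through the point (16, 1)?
Number of paths = 33394

Total paths from (0, 0) to (18, 5): C(23, 18) = 33649. Paths through (16, 1): (paths (0, 0) → (16, 1)) × (paths (16, 1) → (18, 5)) = C(17, 16) · C(6, 2) = 17 · 15 = 255. Avoidance count = 33649 − 255 = 33394.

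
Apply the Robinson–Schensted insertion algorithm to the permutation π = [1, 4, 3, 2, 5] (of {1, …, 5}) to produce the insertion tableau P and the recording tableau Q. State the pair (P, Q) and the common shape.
P = [1, 2, 5] / [3] / [4];  Q = [1, 2, 5] / [3] / [4];  common shape = (3, 1, 1)

Row-insert the values π_1, π_2, … into P one at a time, bumping the leftmost entry strictly greater than the inserted value down to the next row. The recording tableau Q records, in position (i, j), the step at which that cell was added to P.
  Insert 1 (step 1): P = [1];  Q = [1]
  Insert 4 (step 2): P = [1, 4];  Q = [1, 2]
  Insert 3 (step 3): P = [1, 3] / [4];  Q = [1, 2] / [3]
  Insert 2 (step 4): P = [1, 2] / [3] / [4];  Q = [1, 2] / [3] / [4]
  Insert 5 (step 5): P = [1, 2, 5] / [3] / [4];  Q = [1, 2, 5] / [3] / [4]
Final shape: (3, 1, 1).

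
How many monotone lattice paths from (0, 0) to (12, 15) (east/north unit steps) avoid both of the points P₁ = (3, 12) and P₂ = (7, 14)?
Number of paths = 16627030

Inclusion–exclusion. Total paths: C(27, 12) = 17383860. Through P₁: C(15, 3)·C(12, 9) = 100100. Through P₂: C(21, 7)·C(6, 5) = 697680. Since P₁ is strictly southwest of P₂, a monotone path through both must visit P₁ then P₂; paths through both = C(15, 3)·C(6, 4)·C(6, 5) = 40950. Avoid both = 17383860 − 100100 − 697680 + 40950 = 16627030.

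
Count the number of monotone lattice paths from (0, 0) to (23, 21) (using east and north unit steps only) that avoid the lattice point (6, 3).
Number of paths = 1631460717480

Total paths from (0, 0) to (23, 21): C(44, 23) = 2012616400080. Paths through (6, 3): (paths (0, 0) → (6, 3)) × (paths (6, 3) → (23, 21)) = C(9, 6) · C(35, 17) = 84 · 4537567650 = 381155682600. Avoidance count = 2012616400080 − 381155682600 = 1631460717480.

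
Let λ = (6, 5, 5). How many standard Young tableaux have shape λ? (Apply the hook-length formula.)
# SYT of shape (6, 5, 5) = 36036

Hook-length formula: f^λ = n! / Π hook(c), product over all cells c of the Young diagram. For λ = (6, 5, 5), n = 16 boxes. Hook lengths by row (left-to-right, top-to-bottom): [8, 7, 6, 5, 4, 1]; [6, 5, 4, 3, 2]; [5, 4, 3, 2, 1]. Product of hooks = 580608000. So f^λ = 16! / 580608000 = 20922789888000 / 580608000 = 36036.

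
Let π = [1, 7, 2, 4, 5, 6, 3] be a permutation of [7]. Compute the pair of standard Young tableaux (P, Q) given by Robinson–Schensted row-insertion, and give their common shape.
P = [1, 2, 3, 5, 6] / [4] / [7];  Q = [1, 2, 4, 5, 6] / [3] / [7];  common shape = (5, 1, 1)

Row-insert the values π_1, π_2, … into P one at a time, bumping the leftmost entry strictly greater than the inserted value down to the next row. The recording tableau Q records, in position (i, j), the step at which that cell was added to P.
  Insert 1 (step 1): P = [1];  Q = [1]
  Insert 7 (step 2): P = [1, 7];  Q = [1, 2]
  Insert 2 (step 3): P = [1, 2] / [7];  Q = [1, 2] / [3]
  Insert 4 (step 4): P = [1, 2, 4] / [7];  Q = [1, 2, 4] / [3]
  Insert 5 (step 5): P = [1, 2, 4, 5] / [7];  Q = [1, 2, 4, 5] / [3]
  Insert 6 (step 6): P = [1, 2, 4, 5, 6] / [7];  Q = [1, 2, 4, 5, 6] / [3]
  Insert 3 (step 7): P = [1, 2, 3, 5, 6] / [4] / [7];  Q = [1, 2, 4, 5, 6] / [3] / [7]
Final shape: (5, 1, 1).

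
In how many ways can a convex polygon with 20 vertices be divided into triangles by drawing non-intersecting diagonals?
C_18 = 477638700

These polygon triangulations are counted by the Catalan number C_n = (1/(n + 1)) · C(2n, n). For n = 18: C_18 = (1/19) · C(36, 18) = 9075135300/19 = 477638700.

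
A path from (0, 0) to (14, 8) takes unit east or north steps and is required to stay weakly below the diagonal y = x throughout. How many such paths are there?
Number of paths = 149226

By the reflection principle (André's argument), the number of monotone paths to (14, 8) with n ≤ m that never go above y = x is C(22, 14) − C(22, 15) = 319770 − 170544 = 149226.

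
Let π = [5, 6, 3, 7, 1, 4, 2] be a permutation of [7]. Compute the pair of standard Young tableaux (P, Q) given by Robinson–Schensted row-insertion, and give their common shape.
P = [1, 2, 7] / [3, 4] / [5, 6];  Q = [1, 2, 4] / [3, 6] / [5, 7];  common shape = (3, 2, 2)

Row-insert the values π_1, π_2, … into P one at a time, bumping the leftmost entry strictly greater than the inserted value down to the next row. The recording tableau Q records, in position (i, j), the step at which that cell was added to P.
  Insert 5 (step 1): P = [5];  Q = [1]
  Insert 6 (step 2): P = [5, 6];  Q = [1, 2]
  Insert 3 (step 3): P = [3, 6] / [5];  Q = [1, 2] / [3]
  Insert 7 (step 4): P = [3, 6, 7] / [5];  Q = [1, 2, 4] / [3]
  Insert 1 (step 5): P = [1, 6, 7] / [3] / [5];  Q = [1, 2, 4] / [3] / [5]
  Insert 4 (step 6): P = [1, 4, 7] / [3, 6] / [5];  Q = [1, 2, 4] / [3, 6] / [5]
  Insert 2 (step 7): P = [1, 2, 7] / [3, 4] / [5, 6];  Q = [1, 2, 4] / [3, 6] / [5, 7]
Final shape: (3, 2, 2).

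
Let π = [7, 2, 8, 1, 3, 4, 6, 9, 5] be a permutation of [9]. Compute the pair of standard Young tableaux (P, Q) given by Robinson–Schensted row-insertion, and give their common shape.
P = [1, 3, 4, 5, 9] / [2, 6] / [7, 8];  Q = [1, 3, 6, 7, 8] / [2, 5] / [4, 9];  common shape = (5, 2, 2)

Row-insert the values π_1, π_2, … into P one at a time, bumping the leftmost entry strictly greater than the inserted value down to the next row. The recording tableau Q records, in position (i, j), the step at which that cell was added to P.
  Insert 7 (step 1): P = [7];  Q = [1]
  Insert 2 (step 2): P = [2] / [7];  Q = [1] / [2]
  Insert 8 (step 3): P = [2, 8] / [7];  Q = [1, 3] / [2]
  Insert 1 (step 4): P = [1, 8] / [2] / [7];  Q = [1, 3] / [2] / [4]
  Insert 3 (step 5): P = [1, 3] / [2, 8] / [7];  Q = [1, 3] / [2, 5] / [4]
  Insert 4 (step 6): P = [1, 3, 4] / [2, 8] / [7];  Q = [1, 3, 6] / [2, 5] / [4]
  Insert 6 (step 7): P = [1, 3, 4, 6] / [2, 8] / [7];  Q = [1, 3, 6, 7] / [2, 5] / [4]
  Insert 9 (step 8): P = [1, 3, 4, 6, 9] / [2, 8] / [7];  Q = [1, 3, 6, 7, 8] / [2, 5] / [4]
  Insert 5 (step 9): P = [1, 3, 4, 5, 9] / [2, 6] / [7, 8];  Q = [1, 3, 6, 7, 8] / [2, 5] / [4, 9]
Final shape: (5, 2, 2).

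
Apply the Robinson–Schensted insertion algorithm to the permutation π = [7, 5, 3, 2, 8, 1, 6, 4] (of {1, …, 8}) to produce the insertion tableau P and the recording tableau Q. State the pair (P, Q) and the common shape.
P = [1, 4] / [2, 6] / [3, 8] / [5] / [7];  Q = [1, 5] / [2, 7] / [3, 8] / [4] / [6];  common shape = (2, 2, 2, 1, 1)

Row-insert the values π_1, π_2, … into P one at a time, bumping the leftmost entry strictly greater than the inserted value down to the next row. The recording tableau Q records, in position (i, j), the step at which that cell was added to P.
  Insert 7 (step 1): P = [7];  Q = [1]
  Insert 5 (step 2): P = [5] / [7];  Q = [1] / [2]
  Insert 3 (step 3): P = [3] / [5] / [7];  Q = [1] / [2] / [3]
  Insert 2 (step 4): P = [2] / [3] / [5] / [7];  Q = [1] / [2] / [3] / [4]
  Insert 8 (step 5): P = [2, 8] / [3] / [5] / [7];  Q = [1, 5] / [2] / [3] / [4]
  Insert 1 (step 6): P = [1, 8] / [2] / [3] / [5] / [7];  Q = [1, 5] / [2] / [3] / [4] / [6]
  Insert 6 (step 7): P = [1, 6] / [2, 8] / [3] / [5] / [7];  Q = [1, 5] / [2, 7] / [3] / [4] / [6]
  Insert 4 (step 8): P = [1, 4] / [2, 6] / [3, 8] / [5] / [7];  Q = [1, 5] / [2, 7] / [3, 8] / [4] / [6]
Final shape: (2, 2, 2, 1, 1).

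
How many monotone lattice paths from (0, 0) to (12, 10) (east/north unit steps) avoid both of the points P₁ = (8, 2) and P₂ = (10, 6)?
Number of paths = 514376

Inclusion–exclusion. Total paths: C(22, 12) = 646646. Through P₁: C(10, 8)·C(12, 4) = 22275. Through P₂: C(16, 10)·C(6, 2) = 120120. Since P₁ is strictly southwest of P₂, a monotone path through both must visit P₁ then P₂; paths through both = C(10, 8)·C(6, 2)·C(6, 2) = 10125. Avoid both = 646646 − 22275 − 120120 + 10125 = 514376.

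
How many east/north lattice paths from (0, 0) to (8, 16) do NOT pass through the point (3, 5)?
Number of paths = 490863

Total paths from (0, 0) to (8, 16): C(24, 8) = 735471. Paths through (3, 5): (paths (0, 0) → (3, 5)) × (paths (3, 5) → (8, 16)) = C(8, 3) · C(16, 5) = 56 · 4368 = 244608. Avoidance count = 735471 − 244608 = 490863.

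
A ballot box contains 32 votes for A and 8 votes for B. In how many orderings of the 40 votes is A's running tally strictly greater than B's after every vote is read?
Strict-lead orderings = 46142811

Total orderings of the 40 votes with 32 for A: C(40, 32) = 76904685. By the Bertrand ballot formula (Cycle Lemma / reflection principle), the number of orderings in which A is strictly ahead of B throughout is (p − q)/(p + q) · C(p + q, p) = (32 − 8)/(32 + 8) · 76904685 = 46142811.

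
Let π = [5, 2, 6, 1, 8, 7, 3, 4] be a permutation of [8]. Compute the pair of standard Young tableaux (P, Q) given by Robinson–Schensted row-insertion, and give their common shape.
P = [1, 3, 4] / [2, 6, 7] / [5, 8];  Q = [1, 3, 5] / [2, 6, 8] / [4, 7];  common shape = (3, 3, 2)

Row-insert the values π_1, π_2, … into P one at a time, bumping the leftmost entry strictly greater than the inserted value down to the next row. The recording tableau Q records, in position (i, j), the step at which that cell was added to P.
  Insert 5 (step 1): P = [5];  Q = [1]
  Insert 2 (step 2): P = [2] / [5];  Q = [1] / [2]
  Insert 6 (step 3): P = [2, 6] / [5];  Q = [1, 3] / [2]
  Insert 1 (step 4): P = [1, 6] / [2] / [5];  Q = [1, 3] / [2] / [4]
  Insert 8 (step 5): P = [1, 6, 8] / [2] / [5];  Q = [1, 3, 5] / [2] / [4]
  Insert 7 (step 6): P = [1, 6, 7] / [2, 8] / [5];  Q = [1, 3, 5] / [2, 6] / [4]
  Insert 3 (step 7): P = [1, 3, 7] / [2, 6] / [5, 8];  Q = [1, 3, 5] / [2, 6] / [4, 7]
  Insert 4 (step 8): P = [1, 3, 4] / [2, 6, 7] / [5, 8];  Q = [1, 3, 5] / [2, 6, 8] / [4, 7]
Final shape: (3, 3, 2).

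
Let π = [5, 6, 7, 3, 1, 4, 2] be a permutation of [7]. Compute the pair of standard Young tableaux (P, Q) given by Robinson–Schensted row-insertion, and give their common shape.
P = [1, 2, 7] / [3, 4] / [5, 6];  Q = [1, 2, 3] / [4, 6] / [5, 7];  common shape = (3, 2, 2)

Row-insert the values π_1, π_2, … into P one at a time, bumping the leftmost entry strictly greater than the inserted value down to the next row. The recording tableau Q records, in position (i, j), the step at which that cell was added to P.
  Insert 5 (step 1): P = [5];  Q = [1]
  Insert 6 (step 2): P = [5, 6];  Q = [1, 2]
  Insert 7 (step 3): P = [5, 6, 7];  Q = [1, 2, 3]
  Insert 3 (step 4): P = [3, 6, 7] / [5];  Q = [1, 2, 3] / [4]
  Insert 1 (step 5): P = [1, 6, 7] / [3] / [5];  Q = [1, 2, 3] / [4] / [5]
  Insert 4 (step 6): P = [1, 4, 7] / [3, 6] / [5];  Q = [1, 2, 3] / [4, 6] / [5]
  Insert 2 (step 7): P = [1, 2, 7] / [3, 4] / [5, 6];  Q = [1, 2, 3] / [4, 6] / [5, 7]
Final shape: (3, 2, 2).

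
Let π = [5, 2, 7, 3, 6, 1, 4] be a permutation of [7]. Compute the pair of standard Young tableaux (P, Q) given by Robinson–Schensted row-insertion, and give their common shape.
P = [1, 3, 4] / [2, 6] / [5, 7];  Q = [1, 3, 5] / [2, 4] / [6, 7];  common shape = (3, 2, 2)

Row-insert the values π_1, π_2, … into P one at a time, bumping the leftmost entry strictly greater than the inserted value down to the next row. The recording tableau Q records, in position (i, j), the step at which that cell was added to P.
  Insert 5 (step 1): P = [5];  Q = [1]
  Insert 2 (step 2): P = [2] / [5];  Q = [1] / [2]
  Insert 7 (step 3): P = [2, 7] / [5];  Q = [1, 3] / [2]
  Insert 3 (step 4): P = [2, 3] / [5, 7];  Q = [1, 3] / [2, 4]
  Insert 6 (step 5): P = [2, 3, 6] / [5, 7];  Q = [1, 3, 5] / [2, 4]
  Insert 1 (step 6): P = [1, 3, 6] / [2, 7] / [5];  Q = [1, 3, 5] / [2, 4] / [6]
  Insert 4 (step 7): P = [1, 3, 4] / [2, 6] / [5, 7];  Q = [1, 3, 5] / [2, 4] / [6, 7]
Final shape: (3, 2, 2).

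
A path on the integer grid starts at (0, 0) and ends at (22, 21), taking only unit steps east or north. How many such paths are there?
Number of paths = 1052049481860

A monotone lattice path from (0, 0) to (22, 21) consists of 22 east steps and 21 north steps in some order, so it is determined by which 22 of the 43 steps are east. The count is C(43, 22) = 1052049481860.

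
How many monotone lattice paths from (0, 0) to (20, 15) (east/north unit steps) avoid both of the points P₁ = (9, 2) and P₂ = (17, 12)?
Number of paths = 2120870340

Inclusion–exclusion. Total paths: C(35, 20) = 3247943160. Through P₁: C(11, 9)·C(24, 11) = 137287920. Through P₂: C(29, 17)·C(6, 3) = 1037918700. Since P₁ is strictly southwest of P₂, a monotone path through both must visit P₁ then P₂; paths through both = C(11, 9)·C(18, 8)·C(6, 3) = 48133800. Avoid both = 3247943160 − 137287920 − 1037918700 + 48133800 = 2120870340.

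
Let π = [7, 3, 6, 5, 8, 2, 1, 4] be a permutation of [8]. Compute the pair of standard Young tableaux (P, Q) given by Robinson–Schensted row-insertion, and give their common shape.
P = [1, 4, 8] / [2, 5] / [3] / [6] / [7];  Q = [1, 3, 5] / [2, 8] / [4] / [6] / [7];  common shape = (3, 2, 1, 1, 1)

Row-insert the values π_1, π_2, … into P one at a time, bumping the leftmost entry strictly greater than the inserted value down to the next row. The recording tableau Q records, in position (i, j), the step at which that cell was added to P.
  Insert 7 (step 1): P = [7];  Q = [1]
  Insert 3 (step 2): P = [3] / [7];  Q = [1] / [2]
  Insert 6 (step 3): P = [3, 6] / [7];  Q = [1, 3] / [2]
  Insert 5 (step 4): P = [3, 5] / [6] / [7];  Q = [1, 3] / [2] / [4]
  Insert 8 (step 5): P = [3, 5, 8] / [6] / [7];  Q = [1, 3, 5] / [2] / [4]
  Insert 2 (step 6): P = [2, 5, 8] / [3] / [6] / [7];  Q = [1, 3, 5] / [2] / [4] / [6]
  Insert 1 (step 7): P = [1, 5, 8] / [2] / [3] / [6] / [7];  Q = [1, 3, 5] / [2] / [4] / [6] / [7]
  Insert 4 (step 8): P = [1, 4, 8] / [2, 5] / [3] / [6] / [7];  Q = [1, 3, 5] / [2, 8] / [4] / [6] / [7]
Final shape: (3, 2, 1, 1, 1).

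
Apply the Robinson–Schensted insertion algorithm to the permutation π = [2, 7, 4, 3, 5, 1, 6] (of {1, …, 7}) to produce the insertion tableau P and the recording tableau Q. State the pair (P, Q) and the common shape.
P = [1, 3, 5, 6] / [2] / [4] / [7];  Q = [1, 2, 5, 7] / [3] / [4] / [6];  common shape = (4, 1, 1, 1)

Row-insert the values π_1, π_2, … into P one at a time, bumping the leftmost entry strictly greater than the inserted value down to the next row. The recording tableau Q records, in position (i, j), the step at which that cell was added to P.
  Insert 2 (step 1): P = [2];  Q = [1]
  Insert 7 (step 2): P = [2, 7];  Q = [1, 2]
  Insert 4 (step 3): P = [2, 4] / [7];  Q = [1, 2] / [3]
  Insert 3 (step 4): P = [2, 3] / [4] / [7];  Q = [1, 2] / [3] / [4]
  Insert 5 (step 5): P = [2, 3, 5] / [4] / [7];  Q = [1, 2, 5] / [3] / [4]
  Insert 1 (step 6): P = [1, 3, 5] / [2] / [4] / [7];  Q = [1, 2, 5] / [3] / [4] / [6]
  Insert 6 (step 7): P = [1, 3, 5, 6] / [2] / [4] / [7];  Q = [1, 2, 5, 7] / [3] / [4] / [6]
Final shape: (4, 1, 1, 1).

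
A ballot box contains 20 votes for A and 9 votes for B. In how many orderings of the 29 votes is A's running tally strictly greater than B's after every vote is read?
Strict-lead orderings = 3798795

Total orderings of the 29 votes with 20 for A: C(29, 20) = 10015005. By the Bertrand ballot formula (Cycle Lemma / reflection principle), the number of orderings in which A is strictly ahead of B throughout is (p − q)/(p + q) · C(p + q, p) = (20 − 9)/(20 + 9) · 10015005 = 3798795.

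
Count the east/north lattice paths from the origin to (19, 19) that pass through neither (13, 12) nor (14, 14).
Number of paths = 20243592600

Inclusion–exclusion. Total paths: C(38, 19) = 35345263800. Through P₁: C(25, 13)·C(13, 6) = 8923714800. Through P₂: C(28, 14)·C(10, 5) = 10109383200. Since P₁ is strictly southwest of P₂, a monotone path through both must visit P₁ then P₂; paths through both = C(25, 13)·C(3, 1)·C(10, 5) = 3931426800. Avoid both = 35345263800 − 8923714800 − 10109383200 + 3931426800 = 20243592600.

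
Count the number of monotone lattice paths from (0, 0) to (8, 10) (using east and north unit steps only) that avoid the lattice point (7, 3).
Number of paths = 42798

Total paths from (0, 0) to (8, 10): C(18, 8) = 43758. Paths through (7, 3): (paths (0, 0) → (7, 3)) × (paths (7, 3) → (8, 10)) = C(10, 7) · C(8, 1) = 120 · 8 = 960. Avoidance count = 43758 − 960 = 42798.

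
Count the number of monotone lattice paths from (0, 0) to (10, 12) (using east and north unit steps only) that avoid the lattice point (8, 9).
Number of paths = 403546

Total paths from (0, 0) to (10, 12): C(22, 10) = 646646. Paths through (8, 9): (paths (0, 0) → (8, 9)) × (paths (8, 9) → (10, 12)) = C(17, 8) · C(5, 2) = 24310 · 10 = 243100. Avoidance count = 646646 − 243100 = 403546.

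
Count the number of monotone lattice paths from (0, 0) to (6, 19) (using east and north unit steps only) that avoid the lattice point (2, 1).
Number of paths = 155155

Total paths from (0, 0) to (6, 19): C(25, 6) = 177100. Paths through (2, 1): (paths (0, 0) → (2, 1)) × (paths (2, 1) → (6, 19)) = C(3, 2) · C(22, 4) = 3 · 7315 = 21945. Avoidance count = 177100 − 21945 = 155155.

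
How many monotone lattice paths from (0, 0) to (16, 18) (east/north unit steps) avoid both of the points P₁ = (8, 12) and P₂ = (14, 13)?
Number of paths = 1422966810

Inclusion–exclusion. Total paths: C(34, 16) = 2203961430. Through P₁: C(20, 8)·C(14, 8) = 378287910. Through P₂: C(27, 14)·C(7, 2) = 421224300. Since P₁ is strictly southwest of P₂, a monotone path through both must visit P₁ then P₂; paths through both = C(20, 8)·C(7, 6)·C(7, 2) = 18517590. Avoid both = 2203961430 − 378287910 − 421224300 + 18517590 = 1422966810.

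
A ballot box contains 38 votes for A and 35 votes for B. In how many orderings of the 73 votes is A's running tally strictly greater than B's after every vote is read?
Strict-lead orderings = 33991005938761288872

Total orderings of the 73 votes with 38 for A: C(73, 38) = 827114477843191362552. By the Bertrand ballot formula (Cycle Lemma / reflection principle), the number of orderings in which A is strictly ahead of B throughout is (p − q)/(p + q) · C(p + q, p) = (38 − 35)/(38 + 35) · 827114477843191362552 = 33991005938761288872.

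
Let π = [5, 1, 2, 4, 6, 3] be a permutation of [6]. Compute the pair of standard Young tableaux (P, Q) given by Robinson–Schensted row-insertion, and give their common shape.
P = [1, 2, 3, 6] / [4] / [5];  Q = [1, 3, 4, 5] / [2] / [6];  common shape = (4, 1, 1)

Row-insert the values π_1, π_2, … into P one at a time, bumping the leftmost entry strictly greater than the inserted value down to the next row. The recording tableau Q records, in position (i, j), the step at which that cell was added to P.
  Insert 5 (step 1): P = [5];  Q = [1]
  Insert 1 (step 2): P = [1] / [5];  Q = [1] / [2]
  Insert 2 (step 3): P = [1, 2] / [5];  Q = [1, 3] / [2]
  Insert 4 (step 4): P = [1, 2, 4] / [5];  Q = [1, 3, 4] / [2]
  Insert 6 (step 5): P = [1, 2, 4, 6] / [5];  Q = [1, 3, 4, 5] / [2]
  Insert 3 (step 6): P = [1, 2, 3, 6] / [4] / [5];  Q = [1, 3, 4, 5] / [2] / [6]
Final shape: (4, 1, 1).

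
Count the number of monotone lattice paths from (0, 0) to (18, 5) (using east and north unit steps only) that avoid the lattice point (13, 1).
Number of paths = 31885

Total paths from (0, 0) to (18, 5): C(23, 18) = 33649. Paths through (13, 1): (paths (0, 0) → (13, 1)) × (paths (13, 1) → (18, 5)) = C(14, 13) · C(9, 5) = 14 · 126 = 1764. Avoidance count = 33649 − 1764 = 31885.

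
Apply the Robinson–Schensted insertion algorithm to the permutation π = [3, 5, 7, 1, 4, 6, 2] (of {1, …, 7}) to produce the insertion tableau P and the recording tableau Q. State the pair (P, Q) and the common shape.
P = [1, 2, 6] / [3, 4, 7] / [5];  Q = [1, 2, 3] / [4, 5, 6] / [7];  common shape = (3, 3, 1)

Row-insert the values π_1, π_2, … into P one at a time, bumping the leftmost entry strictly greater than the inserted value down to the next row. The recording tableau Q records, in position (i, j), the step at which that cell was added to P.
  Insert 3 (step 1): P = [3];  Q = [1]
  Insert 5 (step 2): P = [3, 5];  Q = [1, 2]
  Insert 7 (step 3): P = [3, 5, 7];  Q = [1, 2, 3]
  Insert 1 (step 4): P = [1, 5, 7] / [3];  Q = [1, 2, 3] / [4]
  Insert 4 (step 5): P = [1, 4, 7] / [3, 5];  Q = [1, 2, 3] / [4, 5]
  Insert 6 (step 6): P = [1, 4, 6] / [3, 5, 7];  Q = [1, 2, 3] / [4, 5, 6]
  Insert 2 (step 7): P = [1, 2, 6] / [3, 4, 7] / [5];  Q = [1, 2, 3] / [4, 5, 6] / [7]
Final shape: (3, 3, 1).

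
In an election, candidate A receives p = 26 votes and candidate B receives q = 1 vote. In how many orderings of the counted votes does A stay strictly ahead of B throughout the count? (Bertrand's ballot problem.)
Strict-lead orderings = 25

Total orderings of the 27 votes with 26 for A: C(27, 26) = 27. By the Bertrand ballot formula (Cycle Lemma / reflection principle), the number of orderings in which A is strictly ahead of B throughout is (p − q)/(p + q) · C(p + q, p) = (26 − 1)/(26 + 1) · 27 = 25.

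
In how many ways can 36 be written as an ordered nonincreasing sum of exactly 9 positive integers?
p(36, 9 parts) = 1845

Partitions of n into exactly k parts are in bijection with partitions of n − k into at most k parts (subtract 1 from each part). So p(36, exactly 9) = p(27, parts ≤ 9). Computing via the recurrence p(m, j) = p(m, j−1) + p(m−j, j) gives 1845.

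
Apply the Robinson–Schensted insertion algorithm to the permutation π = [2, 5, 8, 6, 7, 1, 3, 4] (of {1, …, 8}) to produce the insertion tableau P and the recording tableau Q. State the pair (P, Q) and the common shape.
P = [1, 3, 4, 7] / [2, 5, 6] / [8];  Q = [1, 2, 3, 5] / [4, 7, 8] / [6];  common shape = (4, 3, 1)

Row-insert the values π_1, π_2, … into P one at a time, bumping the leftmost entry strictly greater than the inserted value down to the next row. The recording tableau Q records, in position (i, j), the step at which that cell was added to P.
  Insert 2 (step 1): P = [2];  Q = [1]
  Insert 5 (step 2): P = [2, 5];  Q = [1, 2]
  Insert 8 (step 3): P = [2, 5, 8];  Q = [1, 2, 3]
  Insert 6 (step 4): P = [2, 5, 6] / [8];  Q = [1, 2, 3] / [4]
  Insert 7 (step 5): P = [2, 5, 6, 7] / [8];  Q = [1, 2, 3, 5] / [4]
  Insert 1 (step 6): P = [1, 5, 6, 7] / [2] / [8];  Q = [1, 2, 3, 5] / [4] / [6]
  Insert 3 (step 7): P = [1, 3, 6, 7] / [2, 5] / [8];  Q = [1, 2, 3, 5] / [4, 7] / [6]
  Insert 4 (step 8): P = [1, 3, 4, 7] / [2, 5, 6] / [8];  Q = [1, 2, 3, 5] / [4, 7, 8] / [6]
Final shape: (4, 3, 1).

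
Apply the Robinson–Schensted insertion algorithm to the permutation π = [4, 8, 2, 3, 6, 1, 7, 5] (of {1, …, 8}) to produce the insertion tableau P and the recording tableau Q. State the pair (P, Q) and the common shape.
P = [1, 3, 5, 7] / [2, 6] / [4, 8];  Q = [1, 2, 5, 7] / [3, 4] / [6, 8];  common shape = (4, 2, 2)

Row-insert the values π_1, π_2, … into P one at a time, bumping the leftmost entry strictly greater than the inserted value down to the next row. The recording tableau Q records, in position (i, j), the step at which that cell was added to P.
  Insert 4 (step 1): P = [4];  Q = [1]
  Insert 8 (step 2): P = [4, 8];  Q = [1, 2]
  Insert 2 (step 3): P = [2, 8] / [4];  Q = [1, 2] / [3]
  Insert 3 (step 4): P = [2, 3] / [4, 8];  Q = [1, 2] / [3, 4]
  Insert 6 (step 5): P = [2, 3, 6] / [4, 8];  Q = [1, 2, 5] / [3, 4]
  Insert 1 (step 6): P = [1, 3, 6] / [2, 8] / [4];  Q = [1, 2, 5] / [3, 4] / [6]
  Insert 7 (step 7): P = [1, 3, 6, 7] / [2, 8] / [4];  Q = [1, 2, 5, 7] / [3, 4] / [6]
  Insert 5 (step 8): P = [1, 3, 5, 7] / [2, 6] / [4, 8];  Q = [1, 2, 5, 7] / [3, 4] / [6, 8]
Final shape: (4, 2, 2).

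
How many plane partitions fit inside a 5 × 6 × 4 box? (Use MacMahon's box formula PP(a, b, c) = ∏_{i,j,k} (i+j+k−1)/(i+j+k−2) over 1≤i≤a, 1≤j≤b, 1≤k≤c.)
PP(5, 6, 4) = 133613766

Evaluate the triple product over i = 1..5, j = 1..6, k = 1..4. The factors are (2/1) · (3/2) · (4/3) · (5/4) · (3/2) · (4/3) · (5/4) · (6/5) · … (120 factors total). The numerators and denominators telescope so the product is an integer; carrying out the multiplication exactly gives PP(5, 6, 4) = 133613766.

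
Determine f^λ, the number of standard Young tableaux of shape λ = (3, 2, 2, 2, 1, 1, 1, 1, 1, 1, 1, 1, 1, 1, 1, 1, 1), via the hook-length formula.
# SYT of shape (3, 2, 2, 2, 1, 1, 1, 1, 1, 1, 1, 1, 1, 1, 1, 1, 1) = 77616

Hook-length formula: f^λ = n! / Π hook(c), product over all cells c of the Young diagram. For λ = (3, 2, 2, 2, 1, 1, 1, 1, 1, 1, 1, 1, 1, 1, 1, 1, 1), n = 22 boxes. Hook lengths by row (left-to-right, top-to-bottom): [19, 5, 1]; [17, 3]; [16, 2]; [15, 1]; [13]; [12]; [11]; [10]; [9]; [8]; [7]; [6]; [5]; [4]; [3]; [2]; [1]. Product of hooks = 14481559572480000. So f^λ = 22! / 14481559572480000 = 1124000727777607680000 / 14481559572480000 = 77616.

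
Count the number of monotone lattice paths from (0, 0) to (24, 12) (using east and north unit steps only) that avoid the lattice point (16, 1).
Number of paths = 1250392806

Total paths from (0, 0) to (24, 12): C(36, 24) = 1251677700. Paths through (16, 1): (paths (0, 0) → (16, 1)) × (paths (16, 1) → (24, 12)) = C(17, 16) · C(19, 8) = 17 · 75582 = 1284894. Avoidance count = 1251677700 − 1284894 = 1250392806.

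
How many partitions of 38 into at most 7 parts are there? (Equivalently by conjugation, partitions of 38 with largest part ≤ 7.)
p(38, parts ≤ 7) = 5102

Use the recurrence p(n, m) = p(n, m−1) + p(n−m, m): either the largest part is < m (count p(n, m−1)) or the largest part is exactly m (remove one copy of m, count p(n−m, m)). With p(0, ·) = 1 this gives p(38, parts ≤ 7) = 5102. (By conjugating Young diagrams, this also counts partitions of 38 into at most 7 parts.)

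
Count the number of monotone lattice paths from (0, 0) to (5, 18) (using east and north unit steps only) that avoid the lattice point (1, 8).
Number of paths = 24640

Total paths from (0, 0) to (5, 18): C(23, 5) = 33649. Paths through (1, 8): (paths (0, 0) → (1, 8)) × (paths (1, 8) → (5, 18)) = C(9, 1) · C(14, 4) = 9 · 1001 = 9009. Avoidance count = 33649 − 9009 = 24640.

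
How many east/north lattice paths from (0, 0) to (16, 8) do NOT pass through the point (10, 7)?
Number of paths = 599335

Total paths from (0, 0) to (16, 8): C(24, 16) = 735471. Paths through (10, 7): (paths (0, 0) → (10, 7)) × (paths (10, 7) → (16, 8)) = C(17, 10) · C(7, 6) = 19448 · 7 = 136136. Avoidance count = 735471 − 136136 = 599335.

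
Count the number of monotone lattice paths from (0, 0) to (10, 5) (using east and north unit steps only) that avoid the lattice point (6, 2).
Number of paths = 2023

Total paths from (0, 0) to (10, 5): C(15, 10) = 3003. Paths through (6, 2): (paths (0, 0) → (6, 2)) × (paths (6, 2) → (10, 5)) = C(8, 6) · C(7, 4) = 28 · 35 = 980. Avoidance count = 3003 − 980 = 2023.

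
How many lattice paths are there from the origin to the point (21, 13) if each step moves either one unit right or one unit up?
Number of paths = 927983760

A monotone lattice path from (0, 0) to (21, 13) consists of 21 east steps and 13 north steps in some order, so it is determined by which 21 of the 34 steps are east. The count is C(34, 21) = 927983760.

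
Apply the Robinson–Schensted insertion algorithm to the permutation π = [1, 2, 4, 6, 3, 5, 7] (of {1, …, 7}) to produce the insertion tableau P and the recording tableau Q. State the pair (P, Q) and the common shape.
P = [1, 2, 3, 5, 7] / [4, 6];  Q = [1, 2, 3, 4, 7] / [5, 6];  common shape = (5, 2)

Row-insert the values π_1, π_2, … into P one at a time, bumping the leftmost entry strictly greater than the inserted value down to the next row. The recording tableau Q records, in position (i, j), the step at which that cell was added to P.
  Insert 1 (step 1): P = [1];  Q = [1]
  Insert 2 (step 2): P = [1, 2];  Q = [1, 2]
  Insert 4 (step 3): P = [1, 2, 4];  Q = [1, 2, 3]
  Insert 6 (step 4): P = [1, 2, 4, 6];  Q = [1, 2, 3, 4]
  Insert 3 (step 5): P = [1, 2, 3, 6] / [4];  Q = [1, 2, 3, 4] / [5]
  Insert 5 (step 6): P = [1, 2, 3, 5] / [4, 6];  Q = [1, 2, 3, 4] / [5, 6]
  Insert 7 (step 7): P = [1, 2, 3, 5, 7] / [4, 6];  Q = [1, 2, 3, 4, 7] / [5, 6]
Final shape: (5, 2).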